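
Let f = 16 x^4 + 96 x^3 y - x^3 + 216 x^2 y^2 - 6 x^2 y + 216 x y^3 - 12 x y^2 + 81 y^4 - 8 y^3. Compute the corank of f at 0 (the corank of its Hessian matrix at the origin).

The Hessian at 0 is [[0, 0], [0, 0]] of rank 0; hence corank 2.

2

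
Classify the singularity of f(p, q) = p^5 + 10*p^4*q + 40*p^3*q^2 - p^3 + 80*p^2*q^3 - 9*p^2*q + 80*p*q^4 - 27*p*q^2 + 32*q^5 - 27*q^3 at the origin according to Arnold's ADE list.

The Hessian of f at 0 is [[0, 0], [0, 0]] with rank 0, so corank 2. A Groebner basis of the Jacobian ideal J(f) in C{p,q} is {q^5, p*q^3 + 11*q^4/4, p^2 + 6*p*q + 9*q^2}; counting standard monomials gives mu = 8. Corank 2; j^3 = -(p + 3*q)^3 is a perfect cube, so E-series; the 5-jet and mu = 8 give E_8.

E_8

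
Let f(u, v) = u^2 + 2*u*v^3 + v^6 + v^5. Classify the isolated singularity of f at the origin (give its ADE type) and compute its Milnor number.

Type A4, Milnor number mu = 4.

The Hessian of f at 0 has rank 1. Corank 1: A-series; mu = 4 gives A_4.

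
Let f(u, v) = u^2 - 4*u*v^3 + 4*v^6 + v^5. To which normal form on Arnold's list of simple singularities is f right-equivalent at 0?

The Hessian of f at 0 has rank 1. Corank 1: A-series; mu = 4 gives A_4.

A_{4}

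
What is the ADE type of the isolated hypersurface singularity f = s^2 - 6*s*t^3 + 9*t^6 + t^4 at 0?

A_3

The Hessian of f at 0 has rank 1. Corank 1: A-series; mu = 3 gives A_3.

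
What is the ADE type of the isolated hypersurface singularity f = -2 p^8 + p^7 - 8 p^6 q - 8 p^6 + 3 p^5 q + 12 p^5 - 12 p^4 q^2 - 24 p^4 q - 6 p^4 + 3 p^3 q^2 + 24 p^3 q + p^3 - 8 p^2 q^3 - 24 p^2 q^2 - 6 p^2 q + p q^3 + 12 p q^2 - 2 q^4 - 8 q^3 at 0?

E_7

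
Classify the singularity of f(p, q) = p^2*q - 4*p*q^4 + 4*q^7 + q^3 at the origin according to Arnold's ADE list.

The Hessian of f at 0 has rank 0. Corank 2; j^3 = q*(p^2 + q^2) splits into three distinct lines over C (the quadratic factor has nonzero discriminant), so D_4.

D_4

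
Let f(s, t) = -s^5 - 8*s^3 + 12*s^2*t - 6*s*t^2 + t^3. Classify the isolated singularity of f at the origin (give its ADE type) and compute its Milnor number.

Type E8, Milnor number mu = 8.

The Hessian of f at 0 is [[0, 0], [0, 0]] with rank 0, so corank 2. A Groebner basis of the Jacobian ideal J(f) in C{s,t} is {t^5, s*t^3 - 3*t^4/8, s^2 - s*t + t^2/4}; counting standard monomials gives mu = 8. Corank 2; j^3 = -(2*s - t)^3 is a perfect cube, so E-series; the 5-jet and mu = 8 give E_8.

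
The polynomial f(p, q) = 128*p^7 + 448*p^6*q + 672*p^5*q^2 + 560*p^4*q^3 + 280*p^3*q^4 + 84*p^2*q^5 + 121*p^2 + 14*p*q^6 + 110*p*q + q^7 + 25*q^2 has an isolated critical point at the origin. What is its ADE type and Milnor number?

The Hessian of f at 0 has rank 1. Corank 1: A-series; mu = 6 gives A_6.

Type A_{6}, Milnor number mu = 6.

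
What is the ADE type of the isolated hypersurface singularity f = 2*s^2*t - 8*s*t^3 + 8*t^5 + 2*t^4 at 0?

D_{5}

The Hessian of f at 0 is [[0, 0], [0, 0]] with rank 0, so corank 2. A Groebner basis of the Jacobian ideal J(f) in C{s,t} is {s*t^2, -s*t/2 + t^3, s^2 + 2*s*t}; counting standard monomials gives mu = 5. Corank 2; j^3 = 2*s^2*t has shape L^2 M (L != M), so D-series; mu = 5 gives D_5.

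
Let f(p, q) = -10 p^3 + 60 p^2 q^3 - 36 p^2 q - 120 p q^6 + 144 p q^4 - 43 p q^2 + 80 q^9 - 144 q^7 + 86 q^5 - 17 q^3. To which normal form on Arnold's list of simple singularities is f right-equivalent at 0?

The Hessian of f at 0 is [[0, 0], [0, 0]] with rank 0, so corank 2. A Groebner basis of the Jacobian ideal J(f) in C{p,q} is {q^3, p^2 - 13*q^2/6, p*q + 3*q^2/2}; counting standard monomials gives mu = 4. Corank 2; j^3 = -(p + q)*(10*p^2 + 26*p*q + 17*q^2) splits into three distinct lines over C (the quadratic factor has nonzero discriminant), so D_4.

D4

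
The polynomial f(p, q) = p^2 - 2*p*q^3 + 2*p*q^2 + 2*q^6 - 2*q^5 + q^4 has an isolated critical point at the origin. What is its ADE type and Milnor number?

The Hessian of f at 0 is [[2, 0], [0, 0]] with rank 1, so corank 1. A Groebner basis of the Jacobian ideal J(f) in C{p,q} is {p*q^2 + p*q + p + q^2, -p + q^3 - q^2, p^2 - p*q - p - q^2}; counting standard monomials gives mu = 5. Corank 1: A-series; mu = 5 gives A_5.

Type A_{5}, Milnor number mu = 5.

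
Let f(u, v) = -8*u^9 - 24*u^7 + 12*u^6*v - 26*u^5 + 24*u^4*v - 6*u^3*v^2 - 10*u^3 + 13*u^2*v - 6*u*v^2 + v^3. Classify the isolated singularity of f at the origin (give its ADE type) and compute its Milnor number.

Type D_{4}, Milnor number mu = 4.

The Hessian of f at 0 has rank 0. Corank 2; j^3 = -(2*u - v)*(5*u^2 - 4*u*v + v^2) splits into three distinct lines over C (the quadratic factor has nonzero discriminant), so D_4.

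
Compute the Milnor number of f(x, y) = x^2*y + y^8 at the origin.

9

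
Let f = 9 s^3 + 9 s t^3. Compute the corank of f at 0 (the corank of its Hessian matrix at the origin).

Hessian at 0 has rank 0.

2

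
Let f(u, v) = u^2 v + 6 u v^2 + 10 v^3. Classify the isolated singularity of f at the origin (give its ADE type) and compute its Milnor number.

Type D4, Milnor number mu = 4.

The Hessian of f at 0 is [[0, 0], [0, 0]] with rank 0, so corank 2. A Groebner basis of the Jacobian ideal J(f) in C{u,v} is {v^3, u^2 - 6*v^2, u*v + 3*v^2}; counting standard monomials gives mu = 4. Corank 2; j^3 = v*(u^2 + 6*u*v + 10*v^2) splits into three distinct lines over C (the quadratic factor has nonzero discriminant), so D_4.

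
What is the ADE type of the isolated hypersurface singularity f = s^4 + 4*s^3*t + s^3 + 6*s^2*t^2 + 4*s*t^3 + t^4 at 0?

E_{6}

The Hessian of f at 0 is [[0, 0], [0, 0]] with rank 0, so corank 2. A Groebner basis of the Jacobian ideal J(f) in C{s,t} is {t^4, s*t^2 + t^3/3, s^2}; counting standard monomials gives mu = 6. Corank 2; j^3 = s^3 is a perfect cube, so E-series; the 4-jet and mu = 6 give E_6.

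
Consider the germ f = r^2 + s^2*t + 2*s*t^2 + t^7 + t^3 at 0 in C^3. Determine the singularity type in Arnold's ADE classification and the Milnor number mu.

The Hessian of f at 0 is [[0, 0, 0], [0, 0, 0], [0, 0, 2]] with rank 1, so corank 2. A Groebner basis of the Jacobian ideal J(f) in C{s,t,r} is {s^2/7 + t^6 - t^2/7, s^3 + t^3, s*t + t^2, r}; counting standard monomials gives mu = 8. Corank 2; j^3 = t*(s + t)^2 has shape L^2 M (L != M), so D-series; mu = 8 gives D_8.

Type D_{8}, Milnor number mu = 8.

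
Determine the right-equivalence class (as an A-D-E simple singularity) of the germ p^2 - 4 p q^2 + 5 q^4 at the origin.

A3

The Hessian of f at 0 has rank 1. Corank 1: A-series; mu = 3 gives A_3.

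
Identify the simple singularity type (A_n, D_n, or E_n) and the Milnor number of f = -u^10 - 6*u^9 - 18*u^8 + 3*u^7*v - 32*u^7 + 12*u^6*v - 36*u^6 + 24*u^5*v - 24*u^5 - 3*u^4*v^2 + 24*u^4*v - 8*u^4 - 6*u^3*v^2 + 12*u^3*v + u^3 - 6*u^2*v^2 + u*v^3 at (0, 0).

The Hessian of f at 0 has rank 0. Corank 2; j^3 = u^3 is a perfect cube, so E-series; the 4-jet and mu = 7 give E_7.

Type E_{7}, Milnor number mu = 7.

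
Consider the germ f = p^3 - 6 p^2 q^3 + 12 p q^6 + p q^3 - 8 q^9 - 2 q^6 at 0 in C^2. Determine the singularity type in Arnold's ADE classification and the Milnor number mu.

Type E_7, Milnor number mu = 7.

The Hessian of f at 0 is [[0, 0], [0, 0]] with rank 0, so corank 2. A Groebner basis of the Jacobian ideal J(f) in C{p,q} is {p^3, p*q^2, 3*p^2 + q^3}; counting standard monomials gives mu = 7. Corank 2; j^3 = p^3 is a perfect cube, so E-series; the 4-jet and mu = 7 give E_7.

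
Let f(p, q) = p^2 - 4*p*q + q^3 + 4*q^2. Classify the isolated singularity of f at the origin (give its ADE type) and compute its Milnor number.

Type A2, Milnor number mu = 2.

The Hessian of f at 0 has rank 1. Corank 1: A-series; mu = 2 gives A_2.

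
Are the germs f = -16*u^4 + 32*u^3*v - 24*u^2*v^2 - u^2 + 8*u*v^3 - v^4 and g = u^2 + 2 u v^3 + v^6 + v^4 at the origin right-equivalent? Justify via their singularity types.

Yes.

The Hessian of f at 0 has rank 1. Corank 1: A-series; mu = 3 gives A_3. The Hessian of g at 0 has rank 1. Corank 1: A-series; mu = 3 gives A_3. Both have type A_3, hence right-equivalent.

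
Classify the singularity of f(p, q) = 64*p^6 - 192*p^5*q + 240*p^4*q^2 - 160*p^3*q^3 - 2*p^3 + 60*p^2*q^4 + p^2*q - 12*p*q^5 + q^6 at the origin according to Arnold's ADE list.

D_7

The Hessian of f at 0 has rank 0. Corank 2; j^3 = -p^2*(2*p - q) has shape L^2 M (L != M), so D-series; mu = 7 gives D_7.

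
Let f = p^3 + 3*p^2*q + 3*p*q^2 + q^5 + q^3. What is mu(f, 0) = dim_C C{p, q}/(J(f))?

The Hessian of f at 0 has rank 0. Corank 2; j^3 = (p + q)^3 is a perfect cube, so E-series; the 5-jet and mu = 8 give E_8.

8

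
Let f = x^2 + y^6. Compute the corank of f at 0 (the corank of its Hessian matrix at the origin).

1

Hessian at 0 has rank 1.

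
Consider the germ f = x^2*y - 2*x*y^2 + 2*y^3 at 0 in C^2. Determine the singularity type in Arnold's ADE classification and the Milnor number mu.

The Hessian of f at 0 has rank 0. Corank 2; j^3 = y*(x^2 - 2*x*y + 2*y^2) splits into three distinct lines over C (the quadratic factor has nonzero discriminant), so D_4.

Type D_{4}, Milnor number mu = 4.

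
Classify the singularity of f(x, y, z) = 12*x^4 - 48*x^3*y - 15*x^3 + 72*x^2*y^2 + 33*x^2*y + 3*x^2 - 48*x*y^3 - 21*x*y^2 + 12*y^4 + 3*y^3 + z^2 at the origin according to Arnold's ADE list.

A_2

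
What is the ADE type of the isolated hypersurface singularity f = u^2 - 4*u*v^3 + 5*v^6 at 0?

A5

The Hessian of f at 0 is [[2, 0], [0, 0]] with rank 1, so corank 1. A Groebner basis of the Jacobian ideal J(f) in C{u,v} is {u*v^2, -u/2 + v^3, u^2}; counting standard monomials gives mu = 5. Corank 1: A-series; mu = 5 gives A_5.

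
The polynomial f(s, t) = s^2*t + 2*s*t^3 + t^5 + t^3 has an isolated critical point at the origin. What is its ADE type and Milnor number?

Type D4, Milnor number mu = 4.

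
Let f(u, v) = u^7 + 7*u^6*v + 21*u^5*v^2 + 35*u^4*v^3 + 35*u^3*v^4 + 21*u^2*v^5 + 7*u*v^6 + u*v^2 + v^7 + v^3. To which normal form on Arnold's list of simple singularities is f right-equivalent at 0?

D_{8}

The Hessian of f at 0 has rank 0. Corank 2; j^3 = v^2*(u + v) has shape L^2 M (L != M), so D-series; mu = 8 gives D_8.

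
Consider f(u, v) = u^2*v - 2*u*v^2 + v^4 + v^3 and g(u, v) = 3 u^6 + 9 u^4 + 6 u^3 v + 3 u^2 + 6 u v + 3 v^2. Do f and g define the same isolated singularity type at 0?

No.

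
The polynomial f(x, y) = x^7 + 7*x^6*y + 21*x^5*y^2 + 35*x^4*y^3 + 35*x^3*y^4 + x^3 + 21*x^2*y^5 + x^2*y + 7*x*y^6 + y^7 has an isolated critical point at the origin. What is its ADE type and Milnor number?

Type D_{8}, Milnor number mu = 8.

The Hessian of f at 0 is [[0, 0], [0, 0]] with rank 0, so corank 2. A Groebner basis of the Jacobian ideal J(f) in C{x,y} is {-x*y/7 + y^6, x*y^2, x^2 + x*y}; counting standard monomials gives mu = 8. Corank 2; j^3 = x^2*(x + y) has shape L^2 M (L != M), so D-series; mu = 8 gives D_8.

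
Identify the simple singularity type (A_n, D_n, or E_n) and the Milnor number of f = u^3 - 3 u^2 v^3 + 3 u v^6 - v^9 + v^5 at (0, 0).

The Hessian of f at 0 is [[0, 0], [0, 0]] with rank 0, so corank 2. A Groebner basis of the Jacobian ideal J(f) in C{u,v} is {-u^2/2 + u*v^3, v^4, u^3, u^2*v}; counting standard monomials gives mu = 8. Corank 2; j^3 = u^3 is a perfect cube, so E-series; the 5-jet and mu = 8 give E_8.

Type E_{8}, Milnor number mu = 8.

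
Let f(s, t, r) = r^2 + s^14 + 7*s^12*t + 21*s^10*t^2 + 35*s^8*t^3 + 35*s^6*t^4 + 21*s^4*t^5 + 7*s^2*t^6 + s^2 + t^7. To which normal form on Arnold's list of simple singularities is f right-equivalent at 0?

The Hessian of f at 0 has rank 2. Corank 1: A-series; mu = 6 gives A_6.

A6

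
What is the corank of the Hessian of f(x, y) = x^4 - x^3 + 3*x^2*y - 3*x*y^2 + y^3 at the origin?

2

Hessian at 0 has rank 0.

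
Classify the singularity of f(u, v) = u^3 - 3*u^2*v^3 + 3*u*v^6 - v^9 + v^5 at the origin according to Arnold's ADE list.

The Hessian of f at 0 is [[0, 0], [0, 0]] with rank 0, so corank 2. A Groebner basis of the Jacobian ideal J(f) in C{u,v} is {-u^2/2 + u*v^3, v^4, u^3, u^2*v}; counting standard monomials gives mu = 8. Corank 2; j^3 = u^3 is a perfect cube, so E-series; the 5-jet and mu = 8 give E_8.

E8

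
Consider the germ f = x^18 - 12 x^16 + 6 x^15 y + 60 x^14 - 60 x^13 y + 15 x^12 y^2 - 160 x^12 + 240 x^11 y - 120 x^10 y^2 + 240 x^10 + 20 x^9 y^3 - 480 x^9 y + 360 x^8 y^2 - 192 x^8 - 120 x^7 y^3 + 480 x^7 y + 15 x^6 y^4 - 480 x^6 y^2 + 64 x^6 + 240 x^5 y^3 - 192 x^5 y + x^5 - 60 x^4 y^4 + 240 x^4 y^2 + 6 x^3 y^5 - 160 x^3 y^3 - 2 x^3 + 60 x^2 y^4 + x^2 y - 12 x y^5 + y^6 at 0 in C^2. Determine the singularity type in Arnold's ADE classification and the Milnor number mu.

Type D7, Milnor number mu = 7.

The Hessian of f at 0 is [[0, 0], [0, 0]] with rank 0, so corank 2. A Groebner basis of the Jacobian ideal J(f) in C{x,y} is {x*y/12 + y^5, x*y^2, x^2 - x*y/2}; counting standard monomials gives mu = 7. Corank 2; j^3 = -x^2*(2*x - y) has shape L^2 M (L != M), so D-series; mu = 7 gives D_7.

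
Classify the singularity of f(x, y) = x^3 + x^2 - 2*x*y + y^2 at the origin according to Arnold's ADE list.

A_{2}

The Hessian of f at 0 has rank 1. Corank 1: A-series; mu = 2 gives A_2.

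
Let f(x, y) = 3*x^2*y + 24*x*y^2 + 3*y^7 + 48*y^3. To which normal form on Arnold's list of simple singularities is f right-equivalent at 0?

D_8

The Hessian of f at 0 is [[0, 0], [0, 0]] with rank 0, so corank 2. A Groebner basis of the Jacobian ideal J(f) in C{x,y} is {x^2/7 + y^6 - 16*y^2/7, x^3 + 64*y^3, x*y + 4*y^2}; counting standard monomials gives mu = 8. Corank 2; j^3 = 3*y*(x + 4*y)^2 has shape L^2 M (L != M), so D-series; mu = 8 gives D_8.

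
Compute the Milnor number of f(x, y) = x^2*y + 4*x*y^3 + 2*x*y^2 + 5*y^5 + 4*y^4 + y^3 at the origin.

6

The Hessian of f at 0 has rank 0. Corank 2; j^3 = y*(x + y)^2 has shape L^2 M (L != M), so D-series; mu = 6 gives D_6.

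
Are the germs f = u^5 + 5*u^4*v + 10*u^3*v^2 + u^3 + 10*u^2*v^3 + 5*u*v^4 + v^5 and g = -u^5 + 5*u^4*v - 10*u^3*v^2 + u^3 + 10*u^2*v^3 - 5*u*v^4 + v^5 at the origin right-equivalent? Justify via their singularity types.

Yes.

The Hessian of f at 0 is [[0, 0], [0, 0]] with rank 0, so corank 2. A Groebner basis of the Jacobian ideal J(f) in C{u,v} is {v^5, u*v^3 + v^4/4, u^2}; counting standard monomials gives mu = 8. Corank 2; j^3 = u^3 is a perfect cube, so E-series; the 5-jet and mu = 8 give E_8. The Hessian of g at 0 is [[0, 0], [0, 0]] with rank 0, so corank 2. A Groebner basis of the Jacobian ideal J(g) in C{u,v} is {v^5, u*v^3 - v^4/4, u^2}; counting standard monomials gives mu = 8. Corank 2; j^3 = u^3 is a perfect cube, so E-series; the 5-jet and mu = 8 give E_8. Both have type E_8, hence right-equivalent.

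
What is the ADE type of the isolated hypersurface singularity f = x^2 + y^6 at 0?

A_5

The Hessian of f at 0 has rank 1. Corank 1: A-series; mu = 5 gives A_5.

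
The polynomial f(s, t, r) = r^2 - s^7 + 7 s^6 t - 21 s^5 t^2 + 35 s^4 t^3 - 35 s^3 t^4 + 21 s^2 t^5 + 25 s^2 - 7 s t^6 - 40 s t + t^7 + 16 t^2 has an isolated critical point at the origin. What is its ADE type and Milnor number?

Type A6, Milnor number mu = 6.

The Hessian of f at 0 has rank 2. Corank 1: A-series; mu = 6 gives A_6.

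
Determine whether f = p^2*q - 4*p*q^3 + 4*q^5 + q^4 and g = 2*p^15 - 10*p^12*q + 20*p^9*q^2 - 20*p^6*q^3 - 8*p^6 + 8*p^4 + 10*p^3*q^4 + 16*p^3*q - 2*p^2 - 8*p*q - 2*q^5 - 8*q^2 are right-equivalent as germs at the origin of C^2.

No.

The Hessian of f at 0 has rank 0. Corank 2; j^3 = p^2*q has shape L^2 M (L != M), so D-series; mu = 5 gives D_5. The Hessian of g at 0 has rank 1. Corank 1: A-series; mu = 4 gives A_4. f is D_5 but g is A_4, hence not right-equivalent.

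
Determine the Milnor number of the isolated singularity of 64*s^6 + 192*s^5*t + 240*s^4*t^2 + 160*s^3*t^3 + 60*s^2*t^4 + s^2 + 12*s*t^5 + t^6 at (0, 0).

5

The Hessian of f at 0 has rank 1. Corank 1: A-series; mu = 5 gives A_5.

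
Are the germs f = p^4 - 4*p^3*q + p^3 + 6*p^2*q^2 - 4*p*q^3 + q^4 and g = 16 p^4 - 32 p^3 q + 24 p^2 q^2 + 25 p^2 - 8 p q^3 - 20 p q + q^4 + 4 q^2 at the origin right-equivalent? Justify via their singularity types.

No.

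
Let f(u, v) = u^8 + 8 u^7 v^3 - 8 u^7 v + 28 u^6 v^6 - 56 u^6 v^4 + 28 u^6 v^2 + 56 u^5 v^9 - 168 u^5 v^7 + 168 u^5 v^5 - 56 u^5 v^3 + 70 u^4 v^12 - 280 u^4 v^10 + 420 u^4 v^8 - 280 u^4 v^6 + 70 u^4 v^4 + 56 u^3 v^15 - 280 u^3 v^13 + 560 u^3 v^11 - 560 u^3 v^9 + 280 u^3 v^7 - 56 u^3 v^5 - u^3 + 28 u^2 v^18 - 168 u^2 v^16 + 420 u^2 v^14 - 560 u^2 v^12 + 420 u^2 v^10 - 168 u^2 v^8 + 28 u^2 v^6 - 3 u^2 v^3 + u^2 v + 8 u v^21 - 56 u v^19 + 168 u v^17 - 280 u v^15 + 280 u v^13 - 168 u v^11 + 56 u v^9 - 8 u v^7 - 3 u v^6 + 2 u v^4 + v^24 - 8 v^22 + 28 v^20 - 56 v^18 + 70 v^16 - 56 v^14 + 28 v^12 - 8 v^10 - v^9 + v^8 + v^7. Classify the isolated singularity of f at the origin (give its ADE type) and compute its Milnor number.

The Hessian of f at 0 has rank 0. Corank 2; j^3 = -u^2*(u - v) has shape L^2 M (L != M), so D-series; mu = 9 gives D_9.

Type D9, Milnor number mu = 9.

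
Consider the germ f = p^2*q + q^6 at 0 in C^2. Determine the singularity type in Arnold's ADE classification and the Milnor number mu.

The Hessian of f at 0 has rank 0. Corank 2; j^3 = p^2*q has shape L^2 M (L != M), so D-series; mu = 7 gives D_7.

Type D_{7}, Milnor number mu = 7.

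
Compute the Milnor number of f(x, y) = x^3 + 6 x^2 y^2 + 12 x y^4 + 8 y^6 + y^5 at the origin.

The Hessian of f at 0 is [[0, 0], [0, 0]] with rank 0, so corank 2. A Groebner basis of the Jacobian ideal J(f) in C{x,y} is {y^4, x^3, x^2/4 + x*y^2}; counting standard monomials gives mu = 8. Corank 2; j^3 = x^3 is a perfect cube, so E-series; the 5-jet and mu = 8 give E_8.

8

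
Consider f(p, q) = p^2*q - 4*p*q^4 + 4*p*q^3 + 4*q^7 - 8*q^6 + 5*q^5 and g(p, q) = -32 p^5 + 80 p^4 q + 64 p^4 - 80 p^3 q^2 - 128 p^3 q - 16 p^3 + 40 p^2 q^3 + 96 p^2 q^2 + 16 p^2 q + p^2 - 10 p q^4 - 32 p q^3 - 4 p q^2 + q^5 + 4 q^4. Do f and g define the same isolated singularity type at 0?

The Hessian of f at 0 has rank 0. Corank 2; j^3 = p^2*q has shape L^2 M (L != M), so D-series; mu = 6 gives D_6. The Hessian of g at 0 has rank 1. Corank 1: A-series; mu = 4 gives A_4. f is D_6 but g is A_4, hence not right-equivalent.

No.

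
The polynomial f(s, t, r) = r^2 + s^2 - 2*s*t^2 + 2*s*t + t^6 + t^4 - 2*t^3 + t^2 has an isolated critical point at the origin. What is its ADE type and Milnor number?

Type A5, Milnor number mu = 5.

The Hessian of f at 0 is [[2, 2, 0], [2, 2, 0], [0, 0, 2]] with rank 2, so corank 1. A Groebner basis of the Jacobian ideal J(f) in C{s,t,r} is {s^3 - 3*s^2 - 5*s*t - 2*s - 2*t, s^2*t + 2*s^2 + 3*s*t + s + t, -s + t^2 - t, r}; counting standard monomials gives mu = 5. Corank 1: A-series; mu = 5 gives A_5.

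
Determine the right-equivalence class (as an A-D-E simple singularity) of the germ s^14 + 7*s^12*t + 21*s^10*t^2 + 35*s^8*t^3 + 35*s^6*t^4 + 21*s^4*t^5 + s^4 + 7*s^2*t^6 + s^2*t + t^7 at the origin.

The Hessian of f at 0 has rank 0. Corank 2; j^3 = s^2*t has shape L^2 M (L != M), so D-series; mu = 8 gives D_8.

D8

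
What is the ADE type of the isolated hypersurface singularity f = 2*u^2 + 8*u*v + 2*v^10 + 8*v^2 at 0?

A9

The Hessian of f at 0 has rank 1. Corank 1: A-series; mu = 9 gives A_9.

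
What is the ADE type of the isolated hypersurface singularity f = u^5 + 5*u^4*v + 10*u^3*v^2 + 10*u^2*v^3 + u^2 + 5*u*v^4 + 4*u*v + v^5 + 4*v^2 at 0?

A4

The Hessian of f at 0 is [[2, 4], [4, 8]] with rank 1, so corank 1. A Groebner basis of the Jacobian ideal J(f) in C{u,v} is {v^4, u + 2*v}; counting standard monomials gives mu = 4. Corank 1: A-series; mu = 4 gives A_4.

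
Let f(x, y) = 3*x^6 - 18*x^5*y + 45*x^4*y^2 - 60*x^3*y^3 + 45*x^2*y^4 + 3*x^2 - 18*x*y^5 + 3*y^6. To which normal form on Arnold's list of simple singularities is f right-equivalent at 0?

A_5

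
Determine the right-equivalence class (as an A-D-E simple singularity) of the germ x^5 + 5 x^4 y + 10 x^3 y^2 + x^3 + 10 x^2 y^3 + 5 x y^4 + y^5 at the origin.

The Hessian of f at 0 has rank 0. Corank 2; j^3 = x^3 is a perfect cube, so E-series; the 5-jet and mu = 8 give E_8.

E_8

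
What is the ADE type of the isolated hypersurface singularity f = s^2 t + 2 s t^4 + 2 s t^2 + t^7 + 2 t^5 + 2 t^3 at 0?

D_{4}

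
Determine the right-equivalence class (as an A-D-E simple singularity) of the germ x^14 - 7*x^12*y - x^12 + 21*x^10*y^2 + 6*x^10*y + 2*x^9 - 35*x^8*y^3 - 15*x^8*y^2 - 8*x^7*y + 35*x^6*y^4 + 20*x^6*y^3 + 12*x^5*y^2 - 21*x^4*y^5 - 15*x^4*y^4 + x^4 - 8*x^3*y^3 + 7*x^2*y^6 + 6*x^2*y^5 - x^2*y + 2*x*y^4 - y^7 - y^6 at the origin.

D_{7}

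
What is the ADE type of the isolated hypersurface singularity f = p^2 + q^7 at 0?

The Hessian of f at 0 has rank 1. Corank 1: A-series; mu = 6 gives A_6.

A_6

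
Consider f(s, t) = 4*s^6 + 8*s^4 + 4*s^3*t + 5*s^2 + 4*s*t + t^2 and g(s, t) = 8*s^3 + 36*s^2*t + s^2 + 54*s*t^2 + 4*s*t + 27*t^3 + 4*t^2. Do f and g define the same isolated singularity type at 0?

The Hessian of f at 0 is [[10, 4], [4, 2]] with rank 2, so corank 0. A Groebner basis of the Jacobian ideal J(f) in C{s,t} is {s, t}; counting standard monomials gives mu = 1. Corank 0: nondegenerate Morse point, so A_1. The Hessian of g at 0 is [[2, 4], [4, 8]] with rank 1, so corank 1. A Groebner basis of the Jacobian ideal J(g) in C{s,t} is {t^2, s + 2*t}; counting standard monomials gives mu = 2. Corank 1: A-series; mu = 2 gives A_2. f is A_1 but g is A_2, hence not right-equivalent.

No.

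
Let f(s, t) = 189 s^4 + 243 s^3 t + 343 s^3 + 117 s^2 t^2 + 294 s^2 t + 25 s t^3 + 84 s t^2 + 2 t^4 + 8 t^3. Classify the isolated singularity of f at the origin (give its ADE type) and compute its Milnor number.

The Hessian of f at 0 is [[0, 0], [0, 0]] with rank 0, so corank 2. A Groebner basis of the Jacobian ideal J(f) in C{s,t} is {5764801*s^2/3 + 3294172*s*t/3 + t^4 + 343*t^3/9 + 470596*t^2/3, s^3 + 1274*s^2/3 + 728*s*t/3 + 2*t^3/63 + 104*t^2/3, s^2*t - 8575*s^2/9 - 4900*s*t/9 - 19*t^3/189 - 700*t^2/9, 4802*s^2/3 + s*t^2 + 2744*s*t/3 + 20*t^3/63 + 392*t^2/3}; counting standard monomials gives mu = 7. Corank 2; j^3 = (7*s + 2*t)^3 is a perfect cube, so E-series; the 4-jet and mu = 7 give E_7.

Type E7, Milnor number mu = 7.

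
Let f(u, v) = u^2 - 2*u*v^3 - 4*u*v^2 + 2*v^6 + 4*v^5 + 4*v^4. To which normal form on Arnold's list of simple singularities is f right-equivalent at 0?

A_5

The Hessian of f at 0 is [[2, 0], [0, 0]] with rank 1, so corank 1. A Groebner basis of the Jacobian ideal J(f) in C{u,v} is {u*v^2 - 2*u*v + 4*u - 8*v^2, -u + v^3 + 2*v^2, u^2 - 4*u*v + 8*u - 16*v^2}; counting standard monomials gives mu = 5. Corank 1: A-series; mu = 5 gives A_5.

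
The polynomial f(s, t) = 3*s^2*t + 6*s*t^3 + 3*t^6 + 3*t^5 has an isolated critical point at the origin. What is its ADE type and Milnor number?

The Hessian of f at 0 has rank 0. Corank 2; j^3 = 3*s^2*t has shape L^2 M (L != M), so D-series; mu = 7 gives D_7.

Type D7, Milnor number mu = 7.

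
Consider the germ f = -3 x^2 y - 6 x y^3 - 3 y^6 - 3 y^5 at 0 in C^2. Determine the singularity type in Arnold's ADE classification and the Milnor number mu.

The Hessian of f at 0 is [[0, 0], [0, 0]] with rank 0, so corank 2. A Groebner basis of the Jacobian ideal J(f) in C{x,y} is {x^3, x^2*y + x^2/6 + x*y^2/6, x*y + y^3}; counting standard monomials gives mu = 7. Corank 2; j^3 = -3*x^2*y has shape L^2 M (L != M), so D-series; mu = 7 gives D_7.

Type D_7, Milnor number mu = 7.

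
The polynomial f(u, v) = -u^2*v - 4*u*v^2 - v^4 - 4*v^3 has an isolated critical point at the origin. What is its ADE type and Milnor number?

Type D5, Milnor number mu = 5.

The Hessian of f at 0 has rank 0. Corank 2; j^3 = -v*(u + 2*v)^2 has shape L^2 M (L != M), so D-series; mu = 5 gives D_5.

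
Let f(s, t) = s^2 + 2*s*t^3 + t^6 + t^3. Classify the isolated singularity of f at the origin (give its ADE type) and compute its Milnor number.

Type A2, Milnor number mu = 2.

The Hessian of f at 0 is [[2, 0], [0, 0]] with rank 1, so corank 1. A Groebner basis of the Jacobian ideal J(f) in C{s,t} is {t^2, s}; counting standard monomials gives mu = 2. Corank 1: A-series; mu = 2 gives A_2.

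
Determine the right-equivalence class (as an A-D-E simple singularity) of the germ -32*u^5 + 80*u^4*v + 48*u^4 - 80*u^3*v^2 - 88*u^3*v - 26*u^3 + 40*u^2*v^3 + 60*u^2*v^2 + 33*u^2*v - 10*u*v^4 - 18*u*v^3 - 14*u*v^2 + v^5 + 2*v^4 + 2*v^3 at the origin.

D_{4}

The Hessian of f at 0 has rank 0. Corank 2; j^3 = -(2*u - v)*(13*u^2 - 10*u*v + 2*v^2) splits into three distinct lines over C (the quadratic factor has nonzero discriminant), so D_4.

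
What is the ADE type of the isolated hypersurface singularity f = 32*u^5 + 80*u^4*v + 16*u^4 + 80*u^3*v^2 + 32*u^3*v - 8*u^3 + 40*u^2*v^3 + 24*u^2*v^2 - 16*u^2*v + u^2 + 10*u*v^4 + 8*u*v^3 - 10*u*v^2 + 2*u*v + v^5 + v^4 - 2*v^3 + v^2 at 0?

The Hessian of f at 0 is [[2, 2], [2, 2]] with rank 1, so corank 1. A Groebner basis of the Jacobian ideal J(f) in C{u,v} is {u/4 + v^3 - v^2/4 + v/4, u^2 - u/2 - v^2/2 - v/2, u*v + u/4 + 3*v^2/4 + v/4}; counting standard monomials gives mu = 4. Corank 1: A-series; mu = 4 gives A_4.

A_{4}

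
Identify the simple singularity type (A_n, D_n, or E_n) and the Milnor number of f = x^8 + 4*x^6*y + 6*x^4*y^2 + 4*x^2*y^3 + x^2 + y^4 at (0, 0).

Type A_3, Milnor number mu = 3.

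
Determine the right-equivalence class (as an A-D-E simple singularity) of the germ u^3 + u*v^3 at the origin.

The Hessian of f at 0 has rank 0. Corank 2; j^3 = u^3 is a perfect cube, so E-series; the 4-jet and mu = 7 give E_7.

E_{7}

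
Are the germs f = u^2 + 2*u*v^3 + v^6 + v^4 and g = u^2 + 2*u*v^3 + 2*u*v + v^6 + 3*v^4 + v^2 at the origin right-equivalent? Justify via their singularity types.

The Hessian of f at 0 has rank 1. Corank 1: A-series; mu = 3 gives A_3. The Hessian of g at 0 has rank 1. Corank 1: A-series; mu = 3 gives A_3. Both have type A_3, hence right-equivalent.

Yes.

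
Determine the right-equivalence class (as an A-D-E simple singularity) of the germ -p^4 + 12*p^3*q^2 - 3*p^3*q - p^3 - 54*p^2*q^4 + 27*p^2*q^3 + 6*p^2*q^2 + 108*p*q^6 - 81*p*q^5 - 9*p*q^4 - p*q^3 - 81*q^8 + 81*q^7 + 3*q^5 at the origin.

The Hessian of f at 0 has rank 0. Corank 2; j^3 = -p^3 is a perfect cube, so E-series; the 4-jet and mu = 7 give E_7.

E_{7}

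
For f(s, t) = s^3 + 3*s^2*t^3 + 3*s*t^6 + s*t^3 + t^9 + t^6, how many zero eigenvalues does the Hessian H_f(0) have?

2

The Hessian at 0 is [[0, 0], [0, 0]] of rank 0; hence corank 2.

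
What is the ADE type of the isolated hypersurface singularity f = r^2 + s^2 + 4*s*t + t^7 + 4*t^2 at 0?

The Hessian of f at 0 is [[2, 4, 0], [4, 8, 0], [0, 0, 2]] with rank 2, so corank 1. A Groebner basis of the Jacobian ideal J(f) in C{s,t,r} is {t^6, s + 2*t, r}; counting standard monomials gives mu = 6. Corank 1: A-series; mu = 6 gives A_6.

A6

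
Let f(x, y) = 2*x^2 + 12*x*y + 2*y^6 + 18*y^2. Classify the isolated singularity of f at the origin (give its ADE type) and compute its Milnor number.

The Hessian of f at 0 has rank 1. Corank 1: A-series; mu = 5 gives A_5.

Type A_5, Milnor number mu = 5.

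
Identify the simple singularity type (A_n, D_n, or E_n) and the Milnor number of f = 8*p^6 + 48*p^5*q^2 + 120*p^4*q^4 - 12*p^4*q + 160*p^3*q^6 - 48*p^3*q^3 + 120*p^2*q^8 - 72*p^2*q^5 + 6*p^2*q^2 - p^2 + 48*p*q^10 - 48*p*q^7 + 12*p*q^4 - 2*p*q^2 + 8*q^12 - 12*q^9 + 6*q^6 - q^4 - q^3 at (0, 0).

The Hessian of f at 0 has rank 1. Corank 1: A-series; mu = 2 gives A_2.

Type A_2, Milnor number mu = 2.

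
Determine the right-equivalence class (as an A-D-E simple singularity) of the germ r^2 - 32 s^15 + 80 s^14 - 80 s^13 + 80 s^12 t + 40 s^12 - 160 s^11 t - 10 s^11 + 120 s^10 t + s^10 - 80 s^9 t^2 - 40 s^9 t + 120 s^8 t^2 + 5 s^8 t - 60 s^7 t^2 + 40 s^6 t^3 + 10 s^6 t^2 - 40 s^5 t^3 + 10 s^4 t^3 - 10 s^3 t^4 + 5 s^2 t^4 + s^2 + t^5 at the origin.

A4

The Hessian of f at 0 has rank 2. Corank 1: A-series; mu = 4 gives A_4.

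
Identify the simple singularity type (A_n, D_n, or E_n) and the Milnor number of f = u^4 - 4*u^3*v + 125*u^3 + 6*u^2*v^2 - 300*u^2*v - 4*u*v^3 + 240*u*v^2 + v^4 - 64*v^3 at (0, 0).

The Hessian of f at 0 has rank 0. Corank 2; j^3 = (5*u - 4*v)^3 is a perfect cube, so E-series; the 4-jet and mu = 6 give E_6.

Type E_{6}, Milnor number mu = 6.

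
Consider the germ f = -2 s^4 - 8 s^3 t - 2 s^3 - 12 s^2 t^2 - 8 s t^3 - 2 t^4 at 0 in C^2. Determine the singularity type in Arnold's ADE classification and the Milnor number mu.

The Hessian of f at 0 has rank 0. Corank 2; j^3 = -2*s^3 is a perfect cube, so E-series; the 4-jet and mu = 6 give E_6.

Type E_6, Milnor number mu = 6.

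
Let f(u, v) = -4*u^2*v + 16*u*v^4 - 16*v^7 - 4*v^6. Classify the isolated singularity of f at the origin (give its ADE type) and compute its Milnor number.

The Hessian of f at 0 is [[0, 0], [0, 0]] with rank 0, so corank 2. A Groebner basis of the Jacobian ideal J(f) in C{u,v} is {-u*v/2 + v^4, u^3, u^2*v, u^2/3 + u*v^2}; counting standard monomials gives mu = 7. Corank 2; j^3 = -4*u^2*v has shape L^2 M (L != M), so D-series; mu = 7 gives D_7.

Type D_{7}, Milnor number mu = 7.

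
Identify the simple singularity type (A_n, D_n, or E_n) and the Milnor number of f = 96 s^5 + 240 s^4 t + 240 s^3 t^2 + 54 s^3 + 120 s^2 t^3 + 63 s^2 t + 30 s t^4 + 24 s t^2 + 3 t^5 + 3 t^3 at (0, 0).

The Hessian of f at 0 has rank 0. Corank 2; j^3 = 3*(2*s + t)*(3*s + t)^2 has shape L^2 M (L != M), so D-series; mu = 6 gives D_6.

Type D6, Milnor number mu = 6.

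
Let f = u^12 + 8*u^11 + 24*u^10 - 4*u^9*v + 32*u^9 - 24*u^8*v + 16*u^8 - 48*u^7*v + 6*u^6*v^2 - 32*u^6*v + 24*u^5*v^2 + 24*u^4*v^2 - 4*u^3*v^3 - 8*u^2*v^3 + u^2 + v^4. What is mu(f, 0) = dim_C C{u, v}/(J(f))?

The Hessian of f at 0 is [[2, 0], [0, 0]] with rank 1, so corank 1. A Groebner basis of the Jacobian ideal J(f) in C{u,v} is {v^3, u}; counting standard monomials gives mu = 3. Corank 1: A-series; mu = 3 gives A_3.

3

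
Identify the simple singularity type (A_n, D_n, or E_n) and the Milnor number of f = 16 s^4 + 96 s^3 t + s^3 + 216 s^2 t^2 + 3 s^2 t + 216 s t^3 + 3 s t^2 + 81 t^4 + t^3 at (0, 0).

Type E_6, Milnor number mu = 6.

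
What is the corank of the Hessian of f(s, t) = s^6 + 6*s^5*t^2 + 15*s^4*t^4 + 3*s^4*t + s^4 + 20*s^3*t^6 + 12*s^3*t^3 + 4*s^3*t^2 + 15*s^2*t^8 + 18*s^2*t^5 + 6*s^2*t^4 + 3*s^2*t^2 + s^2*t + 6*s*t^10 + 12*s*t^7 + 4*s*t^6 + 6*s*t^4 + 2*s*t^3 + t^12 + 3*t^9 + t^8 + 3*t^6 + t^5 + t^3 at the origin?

2

Hessian at 0 has rank 0.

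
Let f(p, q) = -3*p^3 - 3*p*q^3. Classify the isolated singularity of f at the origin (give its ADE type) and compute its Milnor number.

The Hessian of f at 0 has rank 0. Corank 2; j^3 = -3*p^3 is a perfect cube, so E-series; the 4-jet and mu = 7 give E_7.

Type E7, Milnor number mu = 7.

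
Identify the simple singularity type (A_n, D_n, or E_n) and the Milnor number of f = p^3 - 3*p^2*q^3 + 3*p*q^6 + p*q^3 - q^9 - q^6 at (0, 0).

Type E7, Milnor number mu = 7.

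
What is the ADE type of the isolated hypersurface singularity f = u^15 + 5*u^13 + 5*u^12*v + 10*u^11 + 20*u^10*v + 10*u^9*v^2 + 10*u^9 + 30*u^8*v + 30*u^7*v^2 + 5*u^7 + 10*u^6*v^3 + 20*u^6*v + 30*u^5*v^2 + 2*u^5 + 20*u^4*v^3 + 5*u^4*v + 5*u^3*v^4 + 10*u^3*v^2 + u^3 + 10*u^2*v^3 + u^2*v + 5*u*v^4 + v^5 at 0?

D_{6}

The Hessian of f at 0 has rank 0. Corank 2; j^3 = u^2*(u + v) has shape L^2 M (L != M), so D-series; mu = 6 gives D_6.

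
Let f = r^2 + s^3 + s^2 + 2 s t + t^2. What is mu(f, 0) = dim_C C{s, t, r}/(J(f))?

2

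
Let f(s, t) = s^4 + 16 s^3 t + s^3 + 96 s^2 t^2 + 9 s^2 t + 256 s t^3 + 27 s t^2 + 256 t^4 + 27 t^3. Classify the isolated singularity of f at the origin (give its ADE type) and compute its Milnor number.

The Hessian of f at 0 has rank 0. Corank 2; j^3 = (s + 3*t)^3 is a perfect cube, so E-series; the 4-jet and mu = 6 give E_6.

Type E_6, Milnor number mu = 6.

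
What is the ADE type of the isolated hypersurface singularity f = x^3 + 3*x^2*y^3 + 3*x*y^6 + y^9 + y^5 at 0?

The Hessian of f at 0 has rank 0. Corank 2; j^3 = x^3 is a perfect cube, so E-series; the 5-jet and mu = 8 give E_8.

E_{8}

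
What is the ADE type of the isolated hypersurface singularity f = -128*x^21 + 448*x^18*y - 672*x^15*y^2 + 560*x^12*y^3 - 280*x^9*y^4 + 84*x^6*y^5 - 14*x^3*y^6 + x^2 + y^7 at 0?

A6

The Hessian of f at 0 is [[2, 0], [0, 0]] with rank 1, so corank 1. A Groebner basis of the Jacobian ideal J(f) in C{x,y} is {y^6, x}; counting standard monomials gives mu = 6. Corank 1: A-series; mu = 6 gives A_6.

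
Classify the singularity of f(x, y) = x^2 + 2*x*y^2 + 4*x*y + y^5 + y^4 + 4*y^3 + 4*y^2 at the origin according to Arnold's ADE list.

A_4

The Hessian of f at 0 has rank 1. Corank 1: A-series; mu = 4 gives A_4.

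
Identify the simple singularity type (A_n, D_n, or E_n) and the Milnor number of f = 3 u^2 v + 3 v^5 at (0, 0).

Type D_6, Milnor number mu = 6.

The Hessian of f at 0 is [[0, 0], [0, 0]] with rank 0, so corank 2. A Groebner basis of the Jacobian ideal J(f) in C{u,v} is {u^2/5 + v^4, u^3, u*v}; counting standard monomials gives mu = 6. Corank 2; j^3 = 3*u^2*v has shape L^2 M (L != M), so D-series; mu = 6 gives D_6.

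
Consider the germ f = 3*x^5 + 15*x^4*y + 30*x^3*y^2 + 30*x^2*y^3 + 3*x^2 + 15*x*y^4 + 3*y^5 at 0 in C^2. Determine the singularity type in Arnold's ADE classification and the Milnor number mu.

Type A_4, Milnor number mu = 4.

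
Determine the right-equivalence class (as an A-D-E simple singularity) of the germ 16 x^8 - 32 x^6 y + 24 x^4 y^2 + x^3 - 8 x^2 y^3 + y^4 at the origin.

E_{6}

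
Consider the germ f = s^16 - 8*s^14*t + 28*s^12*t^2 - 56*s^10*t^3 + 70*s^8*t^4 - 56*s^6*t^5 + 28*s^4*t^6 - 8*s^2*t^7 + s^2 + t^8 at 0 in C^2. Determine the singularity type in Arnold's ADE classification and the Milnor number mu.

Type A_7, Milnor number mu = 7.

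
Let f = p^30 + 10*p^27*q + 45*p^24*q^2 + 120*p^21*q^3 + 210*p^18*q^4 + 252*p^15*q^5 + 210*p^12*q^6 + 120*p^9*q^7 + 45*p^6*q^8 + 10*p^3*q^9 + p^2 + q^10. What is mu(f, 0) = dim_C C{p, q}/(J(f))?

The Hessian of f at 0 has rank 1. Corank 1: A-series; mu = 9 gives A_9.

9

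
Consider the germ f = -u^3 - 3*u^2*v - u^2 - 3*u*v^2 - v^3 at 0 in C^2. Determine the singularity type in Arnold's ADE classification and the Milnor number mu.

The Hessian of f at 0 has rank 1. Corank 1: A-series; mu = 2 gives A_2.

Type A_2, Milnor number mu = 2.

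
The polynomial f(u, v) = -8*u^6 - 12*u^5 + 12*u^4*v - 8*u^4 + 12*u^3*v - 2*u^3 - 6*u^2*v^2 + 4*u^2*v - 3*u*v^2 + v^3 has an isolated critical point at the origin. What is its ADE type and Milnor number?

Type D_4, Milnor number mu = 4.

The Hessian of f at 0 has rank 0. Corank 2; j^3 = -(u - v)*(2*u^2 - 2*u*v + v^2) splits into three distinct lines over C (the quadratic factor has nonzero discriminant), so D_4.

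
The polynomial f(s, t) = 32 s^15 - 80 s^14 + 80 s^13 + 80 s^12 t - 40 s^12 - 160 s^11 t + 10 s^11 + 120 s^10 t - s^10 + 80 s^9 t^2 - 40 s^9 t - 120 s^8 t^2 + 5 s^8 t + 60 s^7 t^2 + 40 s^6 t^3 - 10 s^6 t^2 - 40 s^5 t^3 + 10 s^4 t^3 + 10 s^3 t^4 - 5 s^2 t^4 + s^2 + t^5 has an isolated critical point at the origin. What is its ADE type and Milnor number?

The Hessian of f at 0 has rank 1. Corank 1: A-series; mu = 4 gives A_4.

Type A4, Milnor number mu = 4.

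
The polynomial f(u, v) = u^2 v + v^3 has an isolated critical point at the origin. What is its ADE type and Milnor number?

Type D4, Milnor number mu = 4.

The Hessian of f at 0 has rank 0. Corank 2; j^3 = v*(u^2 + v^2) splits into three distinct lines over C (the quadratic factor has nonzero discriminant), so D_4.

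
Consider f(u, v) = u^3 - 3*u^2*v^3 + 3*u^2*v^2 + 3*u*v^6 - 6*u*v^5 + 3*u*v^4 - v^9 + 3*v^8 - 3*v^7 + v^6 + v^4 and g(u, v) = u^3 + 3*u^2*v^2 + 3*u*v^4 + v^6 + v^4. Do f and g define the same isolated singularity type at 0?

The Hessian of f at 0 has rank 0. Corank 2; j^3 = u^3 is a perfect cube, so E-series; the 4-jet and mu = 6 give E_6. The Hessian of g at 0 has rank 0. Corank 2; j^3 = u^3 is a perfect cube, so E-series; the 4-jet and mu = 6 give E_6. Both have type E_6, hence right-equivalent.

Yes.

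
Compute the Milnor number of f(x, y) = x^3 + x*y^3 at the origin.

7

The Hessian of f at 0 is [[0, 0], [0, 0]] with rank 0, so corank 2. A Groebner basis of the Jacobian ideal J(f) in C{x,y} is {x^3, x*y^2, 3*x^2 + y^3}; counting standard monomials gives mu = 7. Corank 2; j^3 = x^3 is a perfect cube, so E-series; the 4-jet and mu = 7 give E_7.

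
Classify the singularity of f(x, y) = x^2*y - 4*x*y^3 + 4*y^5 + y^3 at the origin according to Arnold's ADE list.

D4

The Hessian of f at 0 has rank 0. Corank 2; j^3 = y*(x^2 + y^2) splits into three distinct lines over C (the quadratic factor has nonzero discriminant), so D_4.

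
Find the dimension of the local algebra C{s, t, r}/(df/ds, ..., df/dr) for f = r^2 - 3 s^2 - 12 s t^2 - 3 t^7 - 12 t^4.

6

The Hessian of f at 0 has rank 2. Corank 1: A-series; mu = 6 gives A_6.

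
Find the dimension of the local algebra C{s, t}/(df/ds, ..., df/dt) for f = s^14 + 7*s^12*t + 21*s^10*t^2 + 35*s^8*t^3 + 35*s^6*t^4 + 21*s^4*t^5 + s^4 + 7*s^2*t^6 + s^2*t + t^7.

8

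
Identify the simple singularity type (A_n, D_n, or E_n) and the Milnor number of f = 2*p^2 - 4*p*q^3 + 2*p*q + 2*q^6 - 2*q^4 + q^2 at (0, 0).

Type A1, Milnor number mu = 1.

The Hessian of f at 0 is [[4, 2], [2, 2]] with rank 2, so corank 0. A Groebner basis of the Jacobian ideal J(f) in C{p,q} is {p, q}; counting standard monomials gives mu = 1. Corank 0: nondegenerate Morse point, so A_1.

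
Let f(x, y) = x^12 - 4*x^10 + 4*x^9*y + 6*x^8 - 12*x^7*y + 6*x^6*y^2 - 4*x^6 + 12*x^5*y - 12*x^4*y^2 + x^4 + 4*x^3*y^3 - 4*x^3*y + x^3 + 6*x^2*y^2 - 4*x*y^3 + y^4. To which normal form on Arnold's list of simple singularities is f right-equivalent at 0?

E_6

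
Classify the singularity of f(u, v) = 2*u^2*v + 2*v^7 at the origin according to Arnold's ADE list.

The Hessian of f at 0 has rank 0. Corank 2; j^3 = 2*u^2*v has shape L^2 M (L != M), so D-series; mu = 8 gives D_8.

D_8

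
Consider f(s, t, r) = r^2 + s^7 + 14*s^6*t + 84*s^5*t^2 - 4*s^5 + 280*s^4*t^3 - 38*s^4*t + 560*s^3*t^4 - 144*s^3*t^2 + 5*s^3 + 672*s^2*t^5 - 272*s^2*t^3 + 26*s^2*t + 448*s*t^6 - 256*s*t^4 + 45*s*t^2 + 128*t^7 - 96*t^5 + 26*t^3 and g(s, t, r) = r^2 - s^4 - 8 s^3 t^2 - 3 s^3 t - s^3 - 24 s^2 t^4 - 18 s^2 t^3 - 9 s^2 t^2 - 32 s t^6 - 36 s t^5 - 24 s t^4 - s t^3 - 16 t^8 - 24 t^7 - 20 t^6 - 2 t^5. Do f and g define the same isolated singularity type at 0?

No.

The Hessian of f at 0 is [[0, 0, 0], [0, 0, 0], [0, 0, 2]] with rank 1, so corank 2. A Groebner basis of the Jacobian ideal J(f) in C{s,t,r} is {t^3, s^2 + 3*t^2, s*t, r}; counting standard monomials gives mu = 4. Corank 2; j^3 = (s + 2*t)*(5*s^2 + 16*s*t + 13*t^2) splits into three distinct lines over C (the quadratic factor has nonzero discriminant), so D_4. The Hessian of g at 0 is [[0, 0, 0], [0, 0, 0], [0, 0, 2]] with rank 1, so corank 2. A Groebner basis of the Jacobian ideal J(g) in C{s,t,r} is {-s^2 + t^4 - t^3/3, s^3, s^2*t + s^2/3 + t^3/9, 4*s^2/3 + s*t^2 + 4*t^3/9, r}; counting standard monomials gives mu = 7. Corank 2; j^3 = -s^3 is a perfect cube, so E-series; the 4-jet and mu = 7 give E_7. f is D_4 but g is E_7, hence not right-equivalent.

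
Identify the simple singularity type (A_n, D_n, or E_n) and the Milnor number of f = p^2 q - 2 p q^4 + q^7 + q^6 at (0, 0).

The Hessian of f at 0 is [[0, 0], [0, 0]] with rank 0, so corank 2. A Groebner basis of the Jacobian ideal J(f) in C{p,q} is {-p*q + q^4, p^3, p^2*q, p^2/6 + p*q^2}; counting standard monomials gives mu = 7. Corank 2; j^3 = p^2*q has shape L^2 M (L != M), so D-series; mu = 7 gives D_7.

Type D_{7}, Milnor number mu = 7.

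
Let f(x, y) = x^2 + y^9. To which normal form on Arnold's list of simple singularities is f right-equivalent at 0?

The Hessian of f at 0 has rank 1. Corank 1: A-series; mu = 8 gives A_8.

A8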